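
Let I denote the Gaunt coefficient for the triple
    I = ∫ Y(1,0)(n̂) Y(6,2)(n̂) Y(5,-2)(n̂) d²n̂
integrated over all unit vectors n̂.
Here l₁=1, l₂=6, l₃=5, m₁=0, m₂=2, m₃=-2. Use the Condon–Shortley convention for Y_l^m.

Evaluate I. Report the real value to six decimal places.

0.231133

Checks pass: Σm=0; 12 even; l₃=5∈[5,7].
(2·1+1)(2·6+1)(2·5+1) = 429
Δ: 2! 0! 10! / 13! → 1/858
sum: t=1:−1/14400 = -1/14400
3j²(1 6 5; 0 0 0) = Δ·Π!·Σ² = 6/143  (sign +1)
sum: t=1:−1/30240 = -1/30240
3j²(1 6 5; 0 2 -2) = Δ·Π!·Σ² = 16/429  (sign +1)
combine: 4πI² = 429·6/143·16/429 = 96/143
take √, sign +1: I = 0.23113338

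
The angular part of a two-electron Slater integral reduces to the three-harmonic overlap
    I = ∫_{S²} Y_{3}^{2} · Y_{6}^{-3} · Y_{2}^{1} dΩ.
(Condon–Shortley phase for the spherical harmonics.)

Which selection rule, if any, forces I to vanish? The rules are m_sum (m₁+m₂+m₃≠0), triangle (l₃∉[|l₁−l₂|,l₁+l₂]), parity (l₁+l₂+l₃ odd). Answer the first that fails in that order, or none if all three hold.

triangle

Σmᵢ = 0  ✓
l₃∈[|l₁−l₂|,l₁+l₂]=[3,9], have l₃=2  ✗
Σlᵢ = 11 ⇒ odd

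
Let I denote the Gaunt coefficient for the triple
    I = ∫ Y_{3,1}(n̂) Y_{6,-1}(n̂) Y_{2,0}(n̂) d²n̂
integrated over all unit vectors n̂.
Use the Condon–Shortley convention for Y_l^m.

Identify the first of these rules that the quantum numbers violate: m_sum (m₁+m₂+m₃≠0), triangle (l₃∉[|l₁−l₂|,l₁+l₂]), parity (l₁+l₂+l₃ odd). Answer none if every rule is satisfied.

triangle

m₁+m₂+m₃ = 1 − 1 + 0 = 0  ✓
triangle: |3−6|=3 ≤ l₃=2 ≤ 3+6=9  ✗
parity: l₁+l₂+l₃ = 11 is odd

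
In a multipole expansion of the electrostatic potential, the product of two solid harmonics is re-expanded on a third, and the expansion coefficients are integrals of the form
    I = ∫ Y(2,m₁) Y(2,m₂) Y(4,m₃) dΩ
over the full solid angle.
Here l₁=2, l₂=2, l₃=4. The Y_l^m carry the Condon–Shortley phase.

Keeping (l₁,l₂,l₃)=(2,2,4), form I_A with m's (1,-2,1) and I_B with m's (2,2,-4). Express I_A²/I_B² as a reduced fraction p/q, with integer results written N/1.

1/14

Shared (l₁,l₂,l₃)=(2,2,4): N and (l;000)² cancel in I_A²/I_B².
A: Δ = 0!·4!·4!/9! = 1/630; Racah Σ t=0..0: t=0:+1/144 = 1/144; ⇒ 3j(2 2 4; 1 -2 1)² = 1/126, sgn -1
B: Δ = 0!·4!·4!/9! = 1/630; Racah Σ t=0..0: t=0:+1/576 = 1/576; ⇒ 3j(2 2 4; 2 2 -4)² = 1/9, sgn +1
I_A²/I_B² = (1/126)/(1/9) = 1/14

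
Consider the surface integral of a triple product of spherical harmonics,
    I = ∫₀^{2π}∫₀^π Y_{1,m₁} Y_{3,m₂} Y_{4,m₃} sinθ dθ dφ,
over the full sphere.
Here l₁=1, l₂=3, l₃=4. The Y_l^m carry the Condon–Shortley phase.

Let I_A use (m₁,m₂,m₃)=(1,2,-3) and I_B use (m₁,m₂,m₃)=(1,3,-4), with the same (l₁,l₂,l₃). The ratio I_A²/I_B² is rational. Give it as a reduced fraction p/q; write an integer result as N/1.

3/4

Same 1,3,4: normalisation and zero-m 3j drop out of the ratio.
A: Δ: 0! 2! 6! / 9! → 1/252; sum: t=0:+1/240 = 1/240; 3j²(1 3 4; 1 2 -3) = Δ·Π!·Σ² = 1/12  (sign -1)
B: Δ: 0! 2! 6! / 9! → 1/252; sum: t=0:+1/1440 = 1/1440; 3j²(1 3 4; 1 3 -4) = Δ·Π!·Σ² = 1/9  (sign +1)
I_A²/I_B² = (1/12)/(1/9) = 3/4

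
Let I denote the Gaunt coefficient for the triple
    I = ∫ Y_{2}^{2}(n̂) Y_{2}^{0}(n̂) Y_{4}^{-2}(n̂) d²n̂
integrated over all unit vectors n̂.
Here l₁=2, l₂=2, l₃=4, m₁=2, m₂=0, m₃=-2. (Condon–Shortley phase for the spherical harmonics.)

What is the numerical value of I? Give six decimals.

Rules hold: Σm=0, L=8 even, 0≤4≤4.
N = 5·5·9 = 225
Δ = 0!·4!·4!/9! = 1/630
Racah Σ t=0..0: t=0:+1/16 = 1/16
⇒ 3j(2 2 4; 0 0 0)² = 2/35, sgn +1
Racah Σ t=0..0: t=0:+1/96 = 1/96
⇒ 3j(2 2 4; 2 0 -2)² = 1/42, sgn +1
4πI² = N·(3j₀)²·(3jₘ)² = 15/49
I = +1·√(0.306122/4π) = 0.15607835

0.156078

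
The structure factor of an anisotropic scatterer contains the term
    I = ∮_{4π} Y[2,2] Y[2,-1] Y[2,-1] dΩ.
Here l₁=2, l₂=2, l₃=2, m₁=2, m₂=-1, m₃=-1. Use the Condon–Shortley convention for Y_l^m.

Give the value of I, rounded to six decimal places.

0.220728

Checks pass: Σm=0; 6 even; l₃=2∈[0,4].
(2·2+1)(2·2+1)(2·2+1) = 125
Δ: 2! 2! 2! / 7! → 1/630
sum: t=0:+1/8 t=1:−1/1 t=2:+1/8 = -3/4
3j²(2 2 2; 0 0 0) = Δ·Π!·Σ² = 2/35  (sign -1)
sum: t=0:+1/4 = 1/4
3j²(2 2 2; 2 -1 -1) = Δ·Π!·Σ² = 3/35  (sign -1)
combine: 4πI² = 125·2/35·3/35 = 30/49
take √, sign +1: I = 0.22072812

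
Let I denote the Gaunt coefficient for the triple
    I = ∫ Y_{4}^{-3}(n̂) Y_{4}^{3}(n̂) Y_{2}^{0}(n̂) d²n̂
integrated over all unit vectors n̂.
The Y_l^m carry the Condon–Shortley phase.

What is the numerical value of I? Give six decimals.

0.057344

Checks pass: Σm=0; 10 even; l₃=2∈[0,8].
(2·4+1)(2·4+1)(2·2+1) = 405
Δ: 6! 2! 2! / 11! → 1/13860
sum: t=2:+1/192 t=3:−1/36 t=4:+1/192 = -5/288
3j²(4 4 2; 0 0 0) = Δ·Π!·Σ² = 20/693  (sign -1)
sum: t=5:−1/480 t=6:+1/720 = -1/1440
3j²(4 4 2; -3 3 0) = Δ·Π!·Σ² = 7/1980  (sign -1)
combine: 4πI² = 405·20/693·7/1980 = 5/121
take √, sign +1: I = 0.05734392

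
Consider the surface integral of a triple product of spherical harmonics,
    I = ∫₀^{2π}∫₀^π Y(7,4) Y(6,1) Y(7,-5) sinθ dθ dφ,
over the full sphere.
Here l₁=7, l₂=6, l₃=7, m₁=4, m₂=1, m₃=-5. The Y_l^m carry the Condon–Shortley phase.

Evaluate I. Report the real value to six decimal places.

Checks pass: Σm=0; 20 even; l₃=7∈[1,13].
(2·7+1)(2·6+1)(2·7+1) = 2925
Δ: 6! 8! 6! / 21! → 1/2444321880
sum: t=0:+1/2612736000 t=1:−1/20736000 t=2:+1/1658880 t=3:−1/746496 t=4:+1/1658880 t=5:−1/20736000 t=6:+1/2612736000 = -1/4354560
3j²(7 6 7; 0 0 0) = Δ·Π!·Σ² = 1000/138567  (sign +1)
sum: t=1:−1/124416000 t=2:+1/29030400 t=3:−1/69672960 = 1/82944000
3j²(7 6 7; 4 1 -5) = Δ·Π!·Σ² = 693/83980  (sign +1)
combine: 4πI² = 2925·1000/138567·693/83980 = 236250/1356277
take √, sign +1: I = 0.11773532

0.117735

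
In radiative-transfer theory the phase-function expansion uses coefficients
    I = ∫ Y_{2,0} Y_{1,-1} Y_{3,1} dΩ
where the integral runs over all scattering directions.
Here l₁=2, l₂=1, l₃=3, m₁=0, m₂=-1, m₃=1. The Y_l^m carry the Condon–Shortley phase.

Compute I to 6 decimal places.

m-sum 0 ✓  L=6 even ✓  1≤3≤3 ✓
Π(2lᵢ+1) = 5×3×7 = 105
triangle coeff Δ(2,1,3) = 1/105
Σ_t [0,0]: t=0:+1/4 = 1/4
(3j)²=3/35 [(2 1 3; 0 0 0)], sign=-1
Σ_t [0,0]: t=0:+1/8 = 1/8
(3j)²=2/35 [(2 1 3; 0 -1 1)], sign=+1
⇒ 4πI² = 18/35
I = (-1)√(18/35/(4π)) = -0.20230066

-0.202301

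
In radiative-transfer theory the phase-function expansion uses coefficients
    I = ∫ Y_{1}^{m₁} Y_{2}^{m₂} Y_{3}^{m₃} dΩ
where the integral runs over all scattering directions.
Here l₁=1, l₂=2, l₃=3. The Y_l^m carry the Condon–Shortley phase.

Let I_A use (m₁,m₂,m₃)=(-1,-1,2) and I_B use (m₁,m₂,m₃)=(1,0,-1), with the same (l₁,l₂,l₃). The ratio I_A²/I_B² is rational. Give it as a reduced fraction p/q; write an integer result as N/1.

l's match ⇒ only the (l;m) 3-j factors differ between A and B.
A: triangle coeff Δ(1,2,3) = 1/105; Σ_t [0,0]: t=0:+1/12 = 1/12; (3j)²=2/21 [(1 2 3; -1 -1 2)], sign=-1
B: triangle coeff Δ(1,2,3) = 1/105; Σ_t [0,0]: t=0:+1/8 = 1/8; (3j)²=2/35 [(1 2 3; 1 0 -1)], sign=+1
I_A²/I_B² = (2/21)/(2/35) = 5/3

5/3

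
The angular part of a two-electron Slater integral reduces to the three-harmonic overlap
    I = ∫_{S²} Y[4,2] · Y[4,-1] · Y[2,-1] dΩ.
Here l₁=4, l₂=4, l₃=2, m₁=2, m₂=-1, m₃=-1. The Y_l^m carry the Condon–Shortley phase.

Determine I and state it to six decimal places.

Rules hold: Σm=0, L=10 even, 0≤2≤8.
N = 9·9·5 = 405
Δ = 6!·2!·2!/11! = 1/13860
Racah Σ t=2..4: t=2:+1/192 t=3:−1/36 t=4:+1/192 = -5/288
⇒ 3j(4 4 2; 0 0 0)² = 20/693, sgn -1
Racah Σ t=1..2: t=1:−1/240 t=2:+1/96 = 1/160
⇒ 3j(4 4 2; 2 -1 -1)² = 27/1540, sgn -1
4πI² = N·(3j₀)²·(3jₘ)² = 1215/5929
I = +1·√(0.204925/4π) = 0.12770047

0.127700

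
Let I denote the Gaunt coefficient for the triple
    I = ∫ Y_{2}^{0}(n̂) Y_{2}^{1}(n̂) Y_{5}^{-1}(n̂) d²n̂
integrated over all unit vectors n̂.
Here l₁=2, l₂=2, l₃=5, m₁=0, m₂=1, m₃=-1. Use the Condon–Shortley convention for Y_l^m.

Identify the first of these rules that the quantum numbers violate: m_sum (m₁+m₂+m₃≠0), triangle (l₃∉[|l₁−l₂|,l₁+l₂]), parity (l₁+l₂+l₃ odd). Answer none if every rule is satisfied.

Σmᵢ = 0  ✓
l₃∈[|l₁−l₂|,l₁+l₂]=[0,4], have l₃=5  ✗
Σlᵢ = 9 ⇒ odd

triangle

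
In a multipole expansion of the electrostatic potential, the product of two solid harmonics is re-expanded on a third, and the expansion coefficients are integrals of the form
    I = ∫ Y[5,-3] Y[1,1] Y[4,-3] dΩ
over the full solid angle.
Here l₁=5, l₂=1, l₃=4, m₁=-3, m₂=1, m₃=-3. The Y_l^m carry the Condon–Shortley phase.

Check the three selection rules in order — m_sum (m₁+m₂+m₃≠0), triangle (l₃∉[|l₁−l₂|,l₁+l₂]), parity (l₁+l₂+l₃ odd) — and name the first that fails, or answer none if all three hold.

m_sum

Σmᵢ = -5  ✗
l₃∈[|l₁−l₂|,l₁+l₂]=[4,6], have l₃=4
Σlᵢ = 10 ⇒ even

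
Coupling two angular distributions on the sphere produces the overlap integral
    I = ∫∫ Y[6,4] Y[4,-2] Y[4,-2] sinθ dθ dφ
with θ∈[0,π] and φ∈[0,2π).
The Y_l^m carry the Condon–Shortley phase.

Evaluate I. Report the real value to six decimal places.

Rules hold: Σm=0, L=14 even, 2≤4≤10.
N = 13·9·9 = 1053
Δ = 6!·6!·2!/15! = 1/1261260
Racah Σ t=2..4: t=2:+1/4608 t=3:−1/1296 t=4:+1/4608 = -7/20736
⇒ 3j(6 4 4; 0 0 0)² = 20/1287, sgn -1
Racah Σ t=0..2: t=0:+1/69120 t=1:−1/14400 t=2:+1/69120 = -7/172800
⇒ 3j(6 4 4; 4 -2 -2)² = 14/715, sgn -1
4πI² = N·(3j₀)²·(3jₘ)² = 504/1573
I = +1·√(0.320407/4π) = 0.15967833

0.159678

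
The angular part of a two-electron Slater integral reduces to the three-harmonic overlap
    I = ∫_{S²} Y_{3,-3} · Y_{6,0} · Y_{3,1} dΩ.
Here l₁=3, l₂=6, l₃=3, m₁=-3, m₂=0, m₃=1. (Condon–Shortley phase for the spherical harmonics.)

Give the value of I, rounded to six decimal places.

0.000000

Σmᵢ = -2 ≠ 0, so the φ-integral vanishes; I = 0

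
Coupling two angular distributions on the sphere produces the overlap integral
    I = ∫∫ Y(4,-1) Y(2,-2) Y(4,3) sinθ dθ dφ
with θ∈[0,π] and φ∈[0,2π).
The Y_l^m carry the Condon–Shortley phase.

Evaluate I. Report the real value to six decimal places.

0.159270

Checks pass: Σm=0; 10 even; l₃=4∈[2,6].
(2·4+1)(2·2+1)(2·4+1) = 405
Δ: 2! 6! 2! / 11! → 1/13860
sum: t=0:+1/192 t=1:−1/36 t=2:+1/192 = -5/288
3j²(4 2 4; 0 0 0) = Δ·Π!·Σ² = 20/693  (sign -1)
sum: t=0:+1/480 = 1/480
3j²(4 2 4; -1 -2 3) = Δ·Π!·Σ² = 3/110  (sign -1)
combine: 4πI² = 405·20/693·3/110 = 270/847
take √, sign +1: I = 0.15927046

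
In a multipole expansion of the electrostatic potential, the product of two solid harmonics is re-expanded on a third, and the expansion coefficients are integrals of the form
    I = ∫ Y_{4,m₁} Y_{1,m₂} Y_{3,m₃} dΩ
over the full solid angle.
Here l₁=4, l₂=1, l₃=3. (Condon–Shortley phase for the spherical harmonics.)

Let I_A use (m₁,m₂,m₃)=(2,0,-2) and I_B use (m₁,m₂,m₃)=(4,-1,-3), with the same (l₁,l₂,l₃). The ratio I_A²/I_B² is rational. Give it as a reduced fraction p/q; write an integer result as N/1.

Same 4,1,3: normalisation and zero-m 3j drop out of the ratio.
A: Δ: 2! 6! 0! / 9! → 1/252; sum: t=1:−1/120 = -1/120; 3j²(4 1 3; 2 0 -2) = Δ·Π!·Σ² = 1/21  (sign +1)
B: Δ: 2! 6! 0! / 9! → 1/252; sum: t=0:+1/1440 = 1/1440; 3j²(4 1 3; 4 -1 -3) = Δ·Π!·Σ² = 1/9  (sign +1)
I_A²/I_B² = (1/21)/(1/9) = 3/7

3/7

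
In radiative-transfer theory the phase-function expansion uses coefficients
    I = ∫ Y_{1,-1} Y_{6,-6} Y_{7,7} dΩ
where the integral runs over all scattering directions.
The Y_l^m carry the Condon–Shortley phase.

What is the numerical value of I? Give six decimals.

-0.333779

Checks pass: Σm=0; 14 even; l₃=7∈[5,7].
(2·1+1)(2·6+1)(2·7+1) = 585
Δ: 0! 2! 12! / 15! → 1/1365
sum: t=0:+1/518400 = 1/518400
3j²(1 6 7; 0 0 0) = Δ·Π!·Σ² = 7/195  (sign -1)
sum: t=0:+1/958003200 = 1/958003200
3j²(1 6 7; -1 -6 7) = Δ·Π!·Σ² = 1/15  (sign +1)
combine: 4πI² = 585·7/195·1/15 = 7/5
take √, sign -1: I = -0.33377906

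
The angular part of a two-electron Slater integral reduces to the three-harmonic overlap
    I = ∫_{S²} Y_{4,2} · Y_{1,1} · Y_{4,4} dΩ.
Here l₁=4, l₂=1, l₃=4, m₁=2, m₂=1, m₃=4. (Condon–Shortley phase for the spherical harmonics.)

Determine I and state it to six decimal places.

Σmᵢ = 7 ≠ 0, so the φ-integral vanishes; I = 0

0.000000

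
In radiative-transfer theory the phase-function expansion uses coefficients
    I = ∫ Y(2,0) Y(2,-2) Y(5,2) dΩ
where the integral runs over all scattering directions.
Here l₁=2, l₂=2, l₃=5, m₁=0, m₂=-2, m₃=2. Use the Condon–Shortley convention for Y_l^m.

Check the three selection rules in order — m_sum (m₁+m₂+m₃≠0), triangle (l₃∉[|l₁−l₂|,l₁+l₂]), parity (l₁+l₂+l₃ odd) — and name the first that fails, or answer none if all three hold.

azimuthal sum: 0 − 2 + 2 = 0  ✓
0 ≤ 5 ≤ 4 (triangle on l)  ✗
L = 2 + 2 + 5 = 9 (odd)

triangle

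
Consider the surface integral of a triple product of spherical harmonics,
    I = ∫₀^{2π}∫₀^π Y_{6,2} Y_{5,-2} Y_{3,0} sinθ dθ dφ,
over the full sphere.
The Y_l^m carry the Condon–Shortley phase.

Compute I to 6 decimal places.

m-sum 0 ✓  L=14 even ✓  1≤3≤11 ✓
Π(2lᵢ+1) = 13×11×7 = 1001
triangle coeff Δ(6,5,3) = 1/675675
Σ_t [3,5]: t=3:−1/8640 t=4:+1/2304 t=5:−1/8640 = 7/34560
(3j)²=7/429 [(6 5 3; 0 0 0)], sign=-1
Σ_t [1,3]: t=1:−1/60480 t=2:+1/5760 t=3:−1/8640 = 1/24192
(3j)²=8/3003 [(6 5 3; 2 -2 0)], sign=-1
⇒ 4πI² = 56/1287
I = (+1)√(56/1287/(4π)) = 0.05884368

0.058844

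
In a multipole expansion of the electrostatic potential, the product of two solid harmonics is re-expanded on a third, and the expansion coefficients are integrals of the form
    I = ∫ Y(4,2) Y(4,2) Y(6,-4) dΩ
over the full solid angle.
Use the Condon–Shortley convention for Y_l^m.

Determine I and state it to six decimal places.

Rules hold: Σm=0, L=14 even, 0≤6≤8.
N = 9·9·13 = 1053
Δ = 2!·6!·6!/15! = 1/1261260
Racah Σ t=0..2: t=0:+1/4608 t=1:−1/1296 t=2:+1/4608 = -7/20736
⇒ 3j(4 4 6; 0 0 0)² = 20/1287, sgn -1
Racah Σ t=0..2: t=0:+1/69120 t=1:−1/14400 t=2:+1/69120 = -7/172800
⇒ 3j(4 4 6; 2 2 -4)² = 14/715, sgn -1
4πI² = N·(3j₀)²·(3jₘ)² = 504/1573
I = +1·√(0.320407/4π) = 0.15967833

0.159678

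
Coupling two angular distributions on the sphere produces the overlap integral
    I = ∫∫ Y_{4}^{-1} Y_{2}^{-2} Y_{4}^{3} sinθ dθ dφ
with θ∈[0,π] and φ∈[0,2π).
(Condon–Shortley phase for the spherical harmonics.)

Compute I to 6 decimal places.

m-sum 0 ✓  L=10 even ✓  2≤4≤6 ✓
Π(2lᵢ+1) = 9×5×9 = 405
triangle coeff Δ(4,2,4) = 1/13860
Σ_t [0,2]: t=0:+1/192 t=1:−1/36 t=2:+1/192 = -5/288
(3j)²=20/693 [(4 2 4; 0 0 0)], sign=-1
Σ_t [0,0]: t=0:+1/480 = 1/480
(3j)²=3/110 [(4 2 4; -1 -2 3)], sign=-1
⇒ 4πI² = 270/847
I = (+1)√(270/847/(4π)) = 0.15927046

0.159270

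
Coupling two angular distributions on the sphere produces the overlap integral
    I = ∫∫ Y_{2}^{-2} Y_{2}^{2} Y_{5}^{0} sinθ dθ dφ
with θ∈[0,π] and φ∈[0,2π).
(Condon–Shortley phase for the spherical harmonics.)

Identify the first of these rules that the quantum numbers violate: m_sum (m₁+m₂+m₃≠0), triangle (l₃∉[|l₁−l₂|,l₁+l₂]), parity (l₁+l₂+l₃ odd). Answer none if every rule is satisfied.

triangle

m₁+m₂+m₃ = -2 + 2 + 0 = 0  ✓
triangle: |2−2|=0 ≤ l₃=5 ≤ 2+2=4  ✗
parity: l₁+l₂+l₃ = 9 is odd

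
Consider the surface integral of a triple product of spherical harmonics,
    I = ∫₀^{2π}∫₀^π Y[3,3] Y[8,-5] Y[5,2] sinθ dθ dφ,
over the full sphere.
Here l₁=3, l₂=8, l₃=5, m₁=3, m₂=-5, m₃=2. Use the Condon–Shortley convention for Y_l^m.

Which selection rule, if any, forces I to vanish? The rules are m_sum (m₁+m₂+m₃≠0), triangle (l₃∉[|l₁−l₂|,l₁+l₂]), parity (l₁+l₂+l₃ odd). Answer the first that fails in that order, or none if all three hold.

m₁+m₂+m₃ = 3 − 5 + 2 = 0  ✓
triangle: |3−8|=5 ≤ l₃=5 ≤ 3+8=11  ✓
parity: l₁+l₂+l₃ = 16 is even  ✓

none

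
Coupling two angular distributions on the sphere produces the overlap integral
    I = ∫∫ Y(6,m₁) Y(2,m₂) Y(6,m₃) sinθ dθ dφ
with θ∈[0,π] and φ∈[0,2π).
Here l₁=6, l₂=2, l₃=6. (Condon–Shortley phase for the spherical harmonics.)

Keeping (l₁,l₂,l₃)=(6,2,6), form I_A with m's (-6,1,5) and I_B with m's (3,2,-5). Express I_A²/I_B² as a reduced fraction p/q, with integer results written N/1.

11/5

Same 6,2,6: normalisation and zero-m 3j drop out of the ratio.
A: Δ: 2! 10! 2! / 15! → 1/90090; sum: t=2:+1/7257600 = 1/7257600; 3j²(6 2 6; -6 1 5) = Δ·Π!·Σ² = 11/455  (sign -1)
B: Δ: 2! 10! 2! / 15! → 1/90090; sum: t=2:+1/1451520 = 1/1451520; 3j²(6 2 6; 3 2 -5) = Δ·Π!·Σ² = 1/91  (sign -1)
I_A²/I_B² = (11/455)/(1/91) = 11/5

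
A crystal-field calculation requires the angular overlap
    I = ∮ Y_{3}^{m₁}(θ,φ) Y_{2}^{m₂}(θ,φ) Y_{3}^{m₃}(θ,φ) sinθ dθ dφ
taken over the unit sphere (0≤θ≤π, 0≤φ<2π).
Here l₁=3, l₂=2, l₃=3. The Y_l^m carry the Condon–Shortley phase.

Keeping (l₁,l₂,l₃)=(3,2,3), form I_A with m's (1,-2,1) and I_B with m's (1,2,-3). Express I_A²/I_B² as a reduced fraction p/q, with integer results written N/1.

12/5

l's match ⇒ only the (l;m) 3-j factors differ between A and B.
A: triangle coeff Δ(3,2,3) = 1/3780; Σ_t [0,0]: t=0:+1/16 = 1/16; (3j)²=2/35 [(3 2 3; 1 -2 1)], sign=+1
B: triangle coeff Δ(3,2,3) = 1/3780; Σ_t [2,2]: t=2:+1/96 = 1/96; (3j)²=1/42 [(3 2 3; 1 2 -3)], sign=+1
I_A²/I_B² = (2/35)/(1/42) = 12/5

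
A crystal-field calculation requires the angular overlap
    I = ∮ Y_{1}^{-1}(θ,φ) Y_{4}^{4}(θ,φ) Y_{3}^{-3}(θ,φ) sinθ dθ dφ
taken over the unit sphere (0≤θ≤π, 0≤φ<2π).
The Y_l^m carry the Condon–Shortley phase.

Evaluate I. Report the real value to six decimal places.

0.325735

m-sum 0 ✓  L=8 even ✓  3≤3≤5 ✓
Π(2lᵢ+1) = 3×9×7 = 189
triangle coeff Δ(1,4,3) = 1/252
Σ_t [1,1]: t=1:−1/36 = -1/36
(3j)²=4/63 [(1 4 3; 0 0 0)], sign=+1
Σ_t [2,2]: t=2:+1/1440 = 1/1440
(3j)²=1/9 [(1 4 3; -1 4 -3)], sign=+1
⇒ 4πI² = 4/3
I = (+1)√(4/3/(4π)) = 0.32573501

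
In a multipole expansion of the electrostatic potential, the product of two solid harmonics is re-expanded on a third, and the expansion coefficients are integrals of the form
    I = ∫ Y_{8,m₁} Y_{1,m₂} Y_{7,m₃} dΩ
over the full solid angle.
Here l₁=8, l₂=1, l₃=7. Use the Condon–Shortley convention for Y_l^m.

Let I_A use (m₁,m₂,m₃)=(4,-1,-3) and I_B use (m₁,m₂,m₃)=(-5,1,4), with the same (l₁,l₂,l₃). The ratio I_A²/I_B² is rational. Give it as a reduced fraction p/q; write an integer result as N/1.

l's match ⇒ only the (l;m) 3-j factors differ between A and B.
A: triangle coeff Δ(8,1,7) = 1/2040; Σ_t [0,0]: t=0:+1/174182400 = 1/174182400; (3j)²=11/340 [(8 1 7; 4 -1 -3)], sign=+1
B: triangle coeff Δ(8,1,7) = 1/2040; Σ_t [2,2]: t=2:+1/479001600 = 1/479001600; (3j)²=13/340 [(8 1 7; -5 1 4)], sign=-1
I_A²/I_B² = (11/340)/(13/340) = 11/13

11/13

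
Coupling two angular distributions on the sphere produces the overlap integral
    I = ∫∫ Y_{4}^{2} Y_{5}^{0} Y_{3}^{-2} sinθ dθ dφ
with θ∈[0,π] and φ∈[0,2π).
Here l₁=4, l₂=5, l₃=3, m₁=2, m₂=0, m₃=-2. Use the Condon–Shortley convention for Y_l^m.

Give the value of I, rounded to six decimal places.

-0.171327

Checks pass: Σm=0; 12 even; l₃=3∈[1,9].
(2·4+1)(2·5+1)(2·3+1) = 693
Δ: 6! 2! 4! / 13! → 1/180180
sum: t=2:+1/576 t=3:−1/144 t=4:+1/576 = -1/288
3j²(4 5 3; 0 0 0) = Δ·Π!·Σ² = 20/1001  (sign +1)
sum: t=1:−1/2880 t=2:+1/576 = 1/720
3j²(4 5 3; 2 0 -2) = Δ·Π!·Σ² = 80/3003  (sign -1)
combine: 4πI² = 693·20/1001·80/3003 = 4800/13013
take √, sign -1: I = -0.17132746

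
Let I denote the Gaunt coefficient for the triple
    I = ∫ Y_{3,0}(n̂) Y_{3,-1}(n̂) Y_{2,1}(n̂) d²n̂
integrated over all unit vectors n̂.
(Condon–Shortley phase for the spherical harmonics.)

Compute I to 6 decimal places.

-0.059471

Rules hold: Σm=0, L=8 even, 0≤2≤6.
N = 7·7·5 = 245
Δ = 4!·2!·2!/9! = 1/3780
Racah Σ t=1..3: t=1:−1/24 t=2:+1/4 t=3:−1/24 = 1/6
⇒ 3j(3 3 2; 0 0 0)² = 4/105, sgn +1
Racah Σ t=1..2: t=1:−1/12 t=2:+1/8 = 1/24
⇒ 3j(3 3 2; 0 -1 1)² = 1/210, sgn -1
4πI² = N·(3j₀)²·(3jₘ)² = 2/45
I = -1·√(0.0444444/4π) = -0.05947080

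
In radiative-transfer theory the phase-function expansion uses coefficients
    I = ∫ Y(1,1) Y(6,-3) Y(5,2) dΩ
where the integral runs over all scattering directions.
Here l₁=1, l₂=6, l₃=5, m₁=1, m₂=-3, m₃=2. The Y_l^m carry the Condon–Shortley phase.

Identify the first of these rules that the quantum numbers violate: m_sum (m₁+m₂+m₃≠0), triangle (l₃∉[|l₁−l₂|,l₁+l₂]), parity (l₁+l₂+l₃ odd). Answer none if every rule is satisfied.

none

azimuthal sum: 1 − 3 + 2 = 0  ✓
5 ≤ 5 ≤ 7 (triangle on l)  ✓
L = 1 + 6 + 5 = 12 (even)  ✓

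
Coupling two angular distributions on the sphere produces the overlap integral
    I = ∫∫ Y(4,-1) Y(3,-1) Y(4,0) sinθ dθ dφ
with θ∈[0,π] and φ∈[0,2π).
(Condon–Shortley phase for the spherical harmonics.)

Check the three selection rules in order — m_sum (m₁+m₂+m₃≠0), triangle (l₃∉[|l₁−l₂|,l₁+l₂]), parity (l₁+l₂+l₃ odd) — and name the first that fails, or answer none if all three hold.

m_sum

azimuthal sum: -1 − 1 + 0 = -2  ✗
1 ≤ 4 ≤ 7 (triangle on l)
L = 4 + 3 + 4 = 11 (odd)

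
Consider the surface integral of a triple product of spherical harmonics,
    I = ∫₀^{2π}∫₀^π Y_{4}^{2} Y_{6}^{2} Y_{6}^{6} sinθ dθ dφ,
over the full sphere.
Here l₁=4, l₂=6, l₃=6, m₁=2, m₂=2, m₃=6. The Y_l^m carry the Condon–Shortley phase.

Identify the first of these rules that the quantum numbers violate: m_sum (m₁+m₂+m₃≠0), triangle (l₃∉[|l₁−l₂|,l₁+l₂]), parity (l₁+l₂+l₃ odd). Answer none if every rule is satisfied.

Σmᵢ = 10  ✗
l₃∈[|l₁−l₂|,l₁+l₂]=[2,10], have l₃=6
Σlᵢ = 16 ⇒ even

m_sum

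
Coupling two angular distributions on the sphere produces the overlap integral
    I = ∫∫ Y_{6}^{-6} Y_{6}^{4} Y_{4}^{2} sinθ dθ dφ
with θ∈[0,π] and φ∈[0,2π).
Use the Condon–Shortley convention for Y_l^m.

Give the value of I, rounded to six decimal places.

0.174397

Checks pass: Σm=0; 16 even; l₃=4∈[0,12].
(2·6+1)(2·6+1)(2·4+1) = 1521
Δ: 8! 4! 4! / 17! → 1/15315300
sum: t=2:+1/829440 t=3:−1/25920 t=4:+1/9216 t=5:−1/25920 t=6:+1/829440 = 7/207360
3j²(6 6 4; 0 0 0) = Δ·Π!·Σ² = 28/2431  (sign +1)
sum: t=8:+1/3870720 = 1/3870720
3j²(6 6 4; -6 4 2) = Δ·Π!·Σ² = 135/6188  (sign +1)
combine: 4πI² = 1521·28/2431·135/6188 = 1215/3179
take √, sign +1: I = 0.17439657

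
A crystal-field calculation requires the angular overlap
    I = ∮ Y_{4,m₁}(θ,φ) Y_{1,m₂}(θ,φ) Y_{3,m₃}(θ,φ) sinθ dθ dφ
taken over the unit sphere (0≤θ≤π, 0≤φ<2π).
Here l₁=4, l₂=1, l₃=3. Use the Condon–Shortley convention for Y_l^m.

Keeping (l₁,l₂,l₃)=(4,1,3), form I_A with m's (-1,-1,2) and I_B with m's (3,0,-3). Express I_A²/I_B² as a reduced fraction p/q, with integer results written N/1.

3/7

Shared (l₁,l₂,l₃)=(4,1,3): N and (l;000)² cancel in I_A²/I_B².
A: Δ = 2!·6!·0!/9! = 1/252; Racah Σ t=0..0: t=0:+1/240 = 1/240; ⇒ 3j(4 1 3; -1 -1 2)² = 1/84, sgn -1
B: Δ = 2!·6!·0!/9! = 1/252; Racah Σ t=1..1: t=1:−1/720 = -1/720; ⇒ 3j(4 1 3; 3 0 -3)² = 1/36, sgn -1
I_A²/I_B² = (1/84)/(1/36) = 3/7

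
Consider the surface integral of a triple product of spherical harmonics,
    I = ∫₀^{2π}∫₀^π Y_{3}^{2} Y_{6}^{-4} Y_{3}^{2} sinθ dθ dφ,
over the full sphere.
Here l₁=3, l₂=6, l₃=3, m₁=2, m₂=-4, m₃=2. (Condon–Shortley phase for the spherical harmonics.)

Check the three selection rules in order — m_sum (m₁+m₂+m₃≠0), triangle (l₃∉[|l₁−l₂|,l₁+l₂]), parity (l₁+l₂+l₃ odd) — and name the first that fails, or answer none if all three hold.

Σmᵢ = 0  ✓
l₃∈[|l₁−l₂|,l₁+l₂]=[3,9], have l₃=3  ✓
Σlᵢ = 12 ⇒ even  ✓

none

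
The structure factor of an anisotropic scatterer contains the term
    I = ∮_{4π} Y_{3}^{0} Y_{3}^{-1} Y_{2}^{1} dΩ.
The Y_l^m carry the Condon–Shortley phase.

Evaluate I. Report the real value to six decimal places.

Checks pass: Σm=0; 8 even; l₃=2∈[0,6].
(2·3+1)(2·3+1)(2·2+1) = 245
Δ: 4! 2! 2! / 9! → 1/3780
sum: t=1:−1/24 t=2:+1/4 t=3:−1/24 = 1/6
3j²(3 3 2; 0 0 0) = Δ·Π!·Σ² = 4/105  (sign +1)
sum: t=1:−1/12 t=2:+1/8 = 1/24
3j²(3 3 2; 0 -1 1) = Δ·Π!·Σ² = 1/210  (sign -1)
combine: 4πI² = 245·4/105·1/210 = 2/45
take √, sign -1: I = -0.05947080

-0.059471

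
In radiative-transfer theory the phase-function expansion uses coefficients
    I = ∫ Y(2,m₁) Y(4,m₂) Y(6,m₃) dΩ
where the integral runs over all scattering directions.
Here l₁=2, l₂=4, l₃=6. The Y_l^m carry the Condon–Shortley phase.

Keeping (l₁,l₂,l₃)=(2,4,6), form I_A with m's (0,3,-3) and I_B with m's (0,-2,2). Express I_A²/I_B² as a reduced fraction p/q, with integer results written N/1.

Shared (l₁,l₂,l₃)=(2,4,6): N and (l;000)² cancel in I_A²/I_B².
A: Δ = 0!·4!·8!/13! = 1/6435; Racah Σ t=0..0: t=0:+1/20160 = 1/20160; ⇒ 3j(2 4 6; 0 3 -3)² = 12/715, sgn -1
B: Δ = 0!·4!·8!/13! = 1/6435; Racah Σ t=0..0: t=0:+1/5760 = 1/5760; ⇒ 3j(2 4 6; 0 -2 2)² = 56/2145, sgn +1
I_A²/I_B² = (12/715)/(56/2145) = 9/14

9/14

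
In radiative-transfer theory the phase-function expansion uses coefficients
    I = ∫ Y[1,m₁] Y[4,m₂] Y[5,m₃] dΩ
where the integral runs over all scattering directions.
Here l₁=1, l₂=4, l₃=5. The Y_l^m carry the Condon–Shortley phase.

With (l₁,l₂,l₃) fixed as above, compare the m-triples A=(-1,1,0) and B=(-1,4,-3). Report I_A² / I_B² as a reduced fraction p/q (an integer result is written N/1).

l's match ⇒ only the (l;m) 3-j factors differ between A and B.
A: triangle coeff Δ(1,4,5) = 1/495; Σ_t [0,0]: t=0:+1/1440 = 1/1440; (3j)²=2/99 [(1 4 5; -1 1 0)], sign=-1
B: triangle coeff Δ(1,4,5) = 1/495; Σ_t [0,0]: t=0:+1/80640 = 1/80640; (3j)²=1/495 [(1 4 5; -1 4 -3)], sign=+1
I_A²/I_B² = (2/99)/(1/495) = 10/1

10/1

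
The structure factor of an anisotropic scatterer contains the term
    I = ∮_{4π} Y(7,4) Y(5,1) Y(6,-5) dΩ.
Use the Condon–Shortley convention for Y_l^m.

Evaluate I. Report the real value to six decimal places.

Rules hold: Σm=0, L=18 even, 2≤6≤12.
N = 15·11·13 = 2145
Δ = 6!·8!·4!/19! = 1/174594420
Racah Σ t=1..5: t=1:−1/4147200 t=2:+1/207360 t=3:−1/82944 t=4:+1/207360 t=5:−1/4147200 = -1/345600
⇒ 3j(7 5 6; 0 0 0)² = 420/46189, sgn -1
Racah Σ t=2..3: t=2:+1/5806080 t=3:−1/8709120 = 1/17418240
⇒ 3j(7 5 6; 4 1 -5)² = 275/88179, sgn -1
4πI² = N·(3j₀)²·(3jₘ)² = 82500/1356277
I = +1·√(0.0608283/4π) = 0.06957414

0.069574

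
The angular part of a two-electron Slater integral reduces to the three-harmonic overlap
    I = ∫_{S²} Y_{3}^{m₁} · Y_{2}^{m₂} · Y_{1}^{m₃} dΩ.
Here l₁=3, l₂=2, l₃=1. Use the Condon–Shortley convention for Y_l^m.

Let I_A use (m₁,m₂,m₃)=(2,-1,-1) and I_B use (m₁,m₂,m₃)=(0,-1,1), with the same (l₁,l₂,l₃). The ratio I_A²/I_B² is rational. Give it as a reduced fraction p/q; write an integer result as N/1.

Same 3,2,1: normalisation and zero-m 3j drop out of the ratio.
A: Δ: 4! 2! 0! / 7! → 1/105; sum: t=1:−1/12 = -1/12; 3j²(3 2 1; 2 -1 -1) = Δ·Π!·Σ² = 2/21  (sign -1)
B: Δ: 4! 2! 0! / 7! → 1/105; sum: t=1:−1/12 = -1/12; 3j²(3 2 1; 0 -1 1) = Δ·Π!·Σ² = 1/35  (sign -1)
I_A²/I_B² = (2/21)/(1/35) = 10/3

10/3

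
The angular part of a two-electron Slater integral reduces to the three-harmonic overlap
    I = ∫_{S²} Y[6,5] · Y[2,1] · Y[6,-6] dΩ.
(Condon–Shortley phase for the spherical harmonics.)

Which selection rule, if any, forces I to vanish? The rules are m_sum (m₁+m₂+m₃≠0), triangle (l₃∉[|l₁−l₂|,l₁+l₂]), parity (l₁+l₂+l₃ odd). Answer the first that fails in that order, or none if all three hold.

Σmᵢ = 0  ✓
l₃∈[|l₁−l₂|,l₁+l₂]=[4,8], have l₃=6  ✓
Σlᵢ = 14 ⇒ even  ✓

none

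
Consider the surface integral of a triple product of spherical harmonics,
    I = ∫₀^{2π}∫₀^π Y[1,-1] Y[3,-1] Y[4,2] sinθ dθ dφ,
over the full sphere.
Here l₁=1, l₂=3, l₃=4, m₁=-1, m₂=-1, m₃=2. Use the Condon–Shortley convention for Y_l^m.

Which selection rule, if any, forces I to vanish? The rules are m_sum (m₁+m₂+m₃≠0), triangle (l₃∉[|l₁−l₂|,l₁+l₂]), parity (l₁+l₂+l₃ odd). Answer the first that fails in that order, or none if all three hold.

Σmᵢ = 0  ✓
l₃∈[|l₁−l₂|,l₁+l₂]=[2,4], have l₃=4  ✓
Σlᵢ = 8 ⇒ even  ✓

none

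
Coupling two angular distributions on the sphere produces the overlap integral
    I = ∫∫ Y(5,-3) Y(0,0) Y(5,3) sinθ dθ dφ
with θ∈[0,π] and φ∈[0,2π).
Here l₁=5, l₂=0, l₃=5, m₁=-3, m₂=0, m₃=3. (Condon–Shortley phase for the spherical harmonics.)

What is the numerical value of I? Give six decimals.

-0.282095

Rules hold: Σm=0, L=10 even, 5≤5≤5.
N = 11·1·11 = 121
Δ = 0!·10!·0!/11! = 1/11
Racah Σ t=0..0: t=0:+1/14400 = 1/14400
⇒ 3j(5 0 5; 0 0 0)² = 1/11, sgn -1
Racah Σ t=0..0: t=0:+1/80640 = 1/80640
⇒ 3j(5 0 5; -3 0 3)² = 1/11, sgn +1
4πI² = N·(3j₀)²·(3jₘ)² = 1/1
I = -1·√(1/4π) = -0.28209479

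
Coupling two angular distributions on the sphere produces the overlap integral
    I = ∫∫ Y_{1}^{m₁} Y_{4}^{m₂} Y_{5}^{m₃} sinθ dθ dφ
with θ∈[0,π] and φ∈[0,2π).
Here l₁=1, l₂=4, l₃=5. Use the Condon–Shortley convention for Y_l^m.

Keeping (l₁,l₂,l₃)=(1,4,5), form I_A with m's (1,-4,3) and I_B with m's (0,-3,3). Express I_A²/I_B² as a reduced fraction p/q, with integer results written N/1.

1/16

Same 1,4,5: normalisation and zero-m 3j drop out of the ratio.
A: Δ: 0! 2! 8! / 11! → 1/495; sum: t=0:+1/80640 = 1/80640; 3j²(1 4 5; 1 -4 3) = Δ·Π!·Σ² = 1/495  (sign +1)
B: Δ: 0! 2! 8! / 11! → 1/495; sum: t=0:+1/5040 = 1/5040; 3j²(1 4 5; 0 -3 3) = Δ·Π!·Σ² = 16/495  (sign +1)
I_A²/I_B² = (1/495)/(16/495) = 1/16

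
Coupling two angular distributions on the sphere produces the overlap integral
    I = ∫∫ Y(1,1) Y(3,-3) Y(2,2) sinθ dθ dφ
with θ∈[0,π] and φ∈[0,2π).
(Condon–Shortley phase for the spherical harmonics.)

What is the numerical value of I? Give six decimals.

Checks pass: Σm=0; 6 even; l₃=2∈[2,4].
(2·1+1)(2·3+1)(2·2+1) = 105
Δ: 2! 0! 4! / 7! → 1/105
sum: t=1:−1/4 = -1/4
3j²(1 3 2; 0 0 0) = Δ·Π!·Σ² = 3/35  (sign -1)
sum: t=0:+1/48 = 1/48
3j²(1 3 2; 1 -3 2) = Δ·Π!·Σ² = 1/7  (sign +1)
combine: 4πI² = 105·3/35·1/7 = 9/7
take √, sign -1: I = -0.31986543

-0.319865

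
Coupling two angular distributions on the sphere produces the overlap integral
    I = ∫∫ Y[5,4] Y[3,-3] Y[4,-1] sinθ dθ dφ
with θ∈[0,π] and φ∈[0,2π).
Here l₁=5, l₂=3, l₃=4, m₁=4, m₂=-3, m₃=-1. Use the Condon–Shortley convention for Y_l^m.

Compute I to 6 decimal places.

Rules hold: Σm=0, L=12 even, 2≤4≤8.
N = 11·7·9 = 693
Δ = 4!·6!·2!/13! = 1/180180
Racah Σ t=1..3: t=1:−1/576 t=2:+1/144 t=3:−1/576 = 1/288
⇒ 3j(5 3 4; 0 0 0)² = 20/1001, sgn +1
Racah Σ t=0..0: t=0:+1/5760 = 1/5760
⇒ 3j(5 3 4; 4 -3 -1)² = 9/286, sgn -1
4πI² = N·(3j₀)²·(3jₘ)² = 810/1859
I = -1·√(0.435718/4π) = -0.18620781

-0.186208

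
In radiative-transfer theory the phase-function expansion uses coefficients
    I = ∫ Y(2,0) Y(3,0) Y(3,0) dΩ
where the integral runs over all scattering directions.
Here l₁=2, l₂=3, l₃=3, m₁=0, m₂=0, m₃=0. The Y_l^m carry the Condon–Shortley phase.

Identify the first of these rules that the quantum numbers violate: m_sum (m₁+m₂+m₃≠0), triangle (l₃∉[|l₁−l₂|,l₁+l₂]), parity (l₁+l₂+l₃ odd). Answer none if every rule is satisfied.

none

azimuthal sum: 0 + 0 + 0 = 0  ✓
1 ≤ 3 ≤ 5 (triangle on l)  ✓
L = 2 + 3 + 3 = 8 (even)  ✓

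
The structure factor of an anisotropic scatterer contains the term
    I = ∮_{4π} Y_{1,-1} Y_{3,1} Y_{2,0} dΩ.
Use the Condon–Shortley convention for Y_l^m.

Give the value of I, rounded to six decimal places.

Checks pass: Σm=0; 6 even; l₃=2∈[2,4].
(2·1+1)(2·3+1)(2·2+1) = 105
Δ: 2! 0! 4! / 7! → 1/105
sum: t=1:−1/4 = -1/4
3j²(1 3 2; 0 0 0) = Δ·Π!·Σ² = 3/35  (sign -1)
sum: t=2:+1/8 = 1/8
3j²(1 3 2; -1 1 0) = Δ·Π!·Σ² = 2/35  (sign +1)
combine: 4πI² = 105·3/35·2/35 = 18/35
take √, sign -1: I = -0.20230066

-0.202301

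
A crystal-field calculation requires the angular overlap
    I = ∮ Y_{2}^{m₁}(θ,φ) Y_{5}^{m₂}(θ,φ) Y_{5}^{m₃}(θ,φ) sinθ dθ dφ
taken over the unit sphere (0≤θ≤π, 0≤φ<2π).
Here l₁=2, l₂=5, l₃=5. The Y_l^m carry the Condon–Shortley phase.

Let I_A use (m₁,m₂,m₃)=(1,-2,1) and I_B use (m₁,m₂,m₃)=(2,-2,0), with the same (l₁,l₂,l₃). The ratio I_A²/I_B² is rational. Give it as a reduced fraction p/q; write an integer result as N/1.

l's match ⇒ only the (l;m) 3-j factors differ between A and B.
A: triangle coeff Δ(2,5,5) = 1/38610; Σ_t [0,1]: t=0:+1/1440 t=1:−1/2880 = 1/2880; (3j)²=7/715 [(2 5 5; 1 -2 1)], sign=+1
B: triangle coeff Δ(2,5,5) = 1/38610; Σ_t [0,0]: t=0:+1/2880 = 1/2880; (3j)²=14/429 [(2 5 5; 2 -2 0)], sign=-1
I_A²/I_B² = (7/715)/(14/429) = 3/10

3/10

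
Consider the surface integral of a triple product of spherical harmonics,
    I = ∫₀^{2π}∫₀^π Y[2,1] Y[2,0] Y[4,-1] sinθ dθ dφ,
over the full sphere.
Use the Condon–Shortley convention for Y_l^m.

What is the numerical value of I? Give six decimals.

Checks pass: Σm=0; 8 even; l₃=4∈[0,4].
(2·2+1)(2·2+1)(2·4+1) = 225
Δ: 0! 4! 4! / 9! → 1/630
sum: t=0:+1/16 = 1/16
3j²(2 2 4; 0 0 0) = Δ·Π!·Σ² = 2/35  (sign +1)
sum: t=0:+1/24 = 1/24
3j²(2 2 4; 1 0 -1) = Δ·Π!·Σ² = 1/21  (sign -1)
combine: 4πI² = 225·2/35·1/21 = 30/49
take √, sign -1: I = -0.22072812

-0.220728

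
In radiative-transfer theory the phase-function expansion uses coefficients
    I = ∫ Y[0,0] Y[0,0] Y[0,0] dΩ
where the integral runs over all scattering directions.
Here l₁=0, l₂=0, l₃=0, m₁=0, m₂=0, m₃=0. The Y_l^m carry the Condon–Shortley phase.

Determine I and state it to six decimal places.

0.282095

m-sum 0 ✓  L=0 even ✓  0≤0≤0 ✓
Π(2lᵢ+1) = 1×1×1 = 1
triangle coeff Δ(0,0,0) = 1/1
Σ_t [0,0]: t=0:+1/1 = 1/1
(3j)²=1/1 [(0 0 0; 0 0 0)], sign=+1
(m-triple is (0,0,0) — same symbol as above.)
⇒ 4πI² = 1/1
I = (+1)√(1/1/(4π)) = 0.28209479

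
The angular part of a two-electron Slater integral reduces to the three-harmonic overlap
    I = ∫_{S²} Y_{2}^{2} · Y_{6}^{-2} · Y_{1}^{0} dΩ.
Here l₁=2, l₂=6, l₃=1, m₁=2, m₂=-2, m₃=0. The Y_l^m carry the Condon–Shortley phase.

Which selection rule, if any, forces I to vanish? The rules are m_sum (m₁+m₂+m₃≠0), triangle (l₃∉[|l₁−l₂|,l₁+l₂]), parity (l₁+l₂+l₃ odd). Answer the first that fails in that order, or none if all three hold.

triangle

Σmᵢ = 0  ✓
l₃∈[|l₁−l₂|,l₁+l₂]=[4,8], have l₃=1  ✗
Σlᵢ = 9 ⇒ odd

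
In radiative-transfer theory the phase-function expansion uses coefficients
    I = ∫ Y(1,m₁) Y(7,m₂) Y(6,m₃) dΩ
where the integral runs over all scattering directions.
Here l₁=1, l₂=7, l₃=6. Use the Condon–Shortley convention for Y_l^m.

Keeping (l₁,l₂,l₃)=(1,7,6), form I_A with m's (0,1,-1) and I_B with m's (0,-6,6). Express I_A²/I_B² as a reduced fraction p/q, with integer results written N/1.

Same 1,7,6: normalisation and zero-m 3j drop out of the ratio.
A: Δ: 2! 0! 12! / 15! → 1/1365; sum: t=1:−1/604800 = -1/604800; 3j²(1 7 6; 0 1 -1) = Δ·Π!·Σ² = 16/455  (sign +1)
B: Δ: 2! 0! 12! / 15! → 1/1365; sum: t=1:−1/479001600 = -1/479001600; 3j²(1 7 6; 0 -6 6) = Δ·Π!·Σ² = 1/105  (sign -1)
I_A²/I_B² = (16/455)/(1/105) = 48/13

48/13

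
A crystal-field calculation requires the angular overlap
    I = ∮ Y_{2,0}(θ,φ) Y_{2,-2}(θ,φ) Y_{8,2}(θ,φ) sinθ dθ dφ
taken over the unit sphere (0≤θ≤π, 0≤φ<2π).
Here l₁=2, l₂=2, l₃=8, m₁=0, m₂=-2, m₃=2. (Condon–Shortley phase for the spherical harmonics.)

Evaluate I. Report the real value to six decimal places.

0.000000

triangle: need 0≤l₃≤4, have 8; I=0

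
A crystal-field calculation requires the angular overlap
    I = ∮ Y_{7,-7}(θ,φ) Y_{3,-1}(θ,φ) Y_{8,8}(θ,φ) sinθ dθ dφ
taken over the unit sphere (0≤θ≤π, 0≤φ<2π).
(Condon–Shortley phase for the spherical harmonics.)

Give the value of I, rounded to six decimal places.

m-sum 0 ✓  L=18 even ✓  4≤8≤10 ✓
Π(2lᵢ+1) = 15×7×17 = 1785
triangle coeff Δ(7,3,8) = 1/5290740
Σ_t [0,2]: t=0:+1/7257600 t=1:−1/2073600 t=2:+1/7257600 = -1/4838400
(3j)²=252/20995 [(7 3 8; 0 0 0)], sign=-1
Σ_t [2,2]: t=2:+1/22992076800 = 1/22992076800
(3j)²=91/2907 [(7 3 8; -7 -1 8)], sign=+1
⇒ 4πI² = 4116/6137
I = (-1)√(4116/6137/(4π)) = -0.23102272

-0.231023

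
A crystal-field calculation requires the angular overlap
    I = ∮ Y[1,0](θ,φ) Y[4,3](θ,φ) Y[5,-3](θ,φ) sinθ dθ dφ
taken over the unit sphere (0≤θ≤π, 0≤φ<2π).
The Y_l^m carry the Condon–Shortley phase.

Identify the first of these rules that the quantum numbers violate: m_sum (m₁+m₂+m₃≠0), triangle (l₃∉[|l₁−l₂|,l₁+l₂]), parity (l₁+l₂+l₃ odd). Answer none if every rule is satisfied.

none

m₁+m₂+m₃ = 0 + 3 − 3 = 0  ✓
triangle: |1−4|=3 ≤ l₃=5 ≤ 1+4=5  ✓
parity: l₁+l₂+l₃ = 10 is even  ✓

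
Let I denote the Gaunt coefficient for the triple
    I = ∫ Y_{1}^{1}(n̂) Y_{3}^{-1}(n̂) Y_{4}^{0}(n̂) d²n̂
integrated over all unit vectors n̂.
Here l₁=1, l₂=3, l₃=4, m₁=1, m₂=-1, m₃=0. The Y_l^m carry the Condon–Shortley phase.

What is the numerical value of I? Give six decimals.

Rules hold: Σm=0, L=8 even, 2≤4≤4.
N = 3·7·9 = 189
Δ = 0!·2!·6!/9! = 1/252
Racah Σ t=0..0: t=0:+1/36 = 1/36
⇒ 3j(1 3 4; 0 0 0)² = 4/63, sgn +1
Racah Σ t=0..0: t=0:+1/96 = 1/96
⇒ 3j(1 3 4; 1 -1 0)² = 1/42, sgn +1
4πI² = N·(3j₀)²·(3jₘ)² = 2/7
I = +1·√(0.285714/4π) = 0.15078601

0.150786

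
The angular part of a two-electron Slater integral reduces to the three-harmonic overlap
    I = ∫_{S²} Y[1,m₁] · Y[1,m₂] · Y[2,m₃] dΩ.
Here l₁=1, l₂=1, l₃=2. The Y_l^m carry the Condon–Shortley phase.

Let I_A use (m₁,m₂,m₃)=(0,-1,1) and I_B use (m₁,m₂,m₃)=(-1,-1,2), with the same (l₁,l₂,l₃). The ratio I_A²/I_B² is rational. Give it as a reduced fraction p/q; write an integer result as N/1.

1/2

Same 1,1,2: normalisation and zero-m 3j drop out of the ratio.
A: Δ: 0! 2! 2! / 5! → 1/30; sum: t=0:+1/2 = 1/2; 3j²(1 1 2; 0 -1 1) = Δ·Π!·Σ² = 1/10  (sign -1)
B: Δ: 0! 2! 2! / 5! → 1/30; sum: t=0:+1/4 = 1/4; 3j²(1 1 2; -1 -1 2) = Δ·Π!·Σ² = 1/5  (sign +1)
I_A²/I_B² = (1/10)/(1/5) = 1/2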